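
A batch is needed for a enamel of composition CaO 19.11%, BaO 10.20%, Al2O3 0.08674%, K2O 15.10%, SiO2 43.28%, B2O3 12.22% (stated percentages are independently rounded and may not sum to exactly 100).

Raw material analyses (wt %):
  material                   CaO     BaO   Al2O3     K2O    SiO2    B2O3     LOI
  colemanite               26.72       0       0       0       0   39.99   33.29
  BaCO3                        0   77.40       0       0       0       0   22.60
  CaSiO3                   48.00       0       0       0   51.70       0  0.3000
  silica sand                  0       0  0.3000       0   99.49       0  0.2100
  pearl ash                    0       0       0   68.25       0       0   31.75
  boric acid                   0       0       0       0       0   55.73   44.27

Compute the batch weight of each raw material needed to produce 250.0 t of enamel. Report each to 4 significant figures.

Working values appear rounded off to 4 significant digits at each printed step — the whole derivation maintains full precision in all steps. A single rounding yields each reported value. The derived quantities are re-derived in full precision (six oxide percentages, the yield, totals, LOI, net glass mass) from the batch weights per 250.0 t of glass, precisely as stated by problem or answer.
Target oxide masses per 250.0 t enamel:
  CaO: 19.11% × 250.0 = 47.78 t
  BaO: 10.20% × 250.0 = 25.50 t
  Al2O3: 0.08674% × 250.0 = 0.2168 t
  K2O: 15.10% × 250.0 = 37.75 t
  SiO2: 43.28% × 250.0 = 108.2 t
  B2O3: 12.22% × 250.0 = 30.55 t
Per-oxide balance check with the batch weights as given, relative to the basis at hand (oxide sums agree with the targets once rounding is allowed for):
  CaO: 52.72·0.2672 + 70.18·0.4800 = 47.77 t (target 47.78 t)
  BaO: 32.95·0.7740 = 25.50 t (target 25.50 t)
  Al2O3: 72.28·0.003000 = 0.2168 t (target 0.2168 t)
  K2O: 55.31·0.6825 = 37.75 t (target 37.75 t)
  SiO2: 70.18·0.5170 + 72.28·0.9949 = 108.2 t (target 108.2 t)
  B2O3: 52.72·0.3999 + 16.99·0.5573 = 30.55 t (target 30.55 t)
The glass-mass cross-check: Σ batch − LOI loss = 250.0 t (oxide target masses add up to 250.0 t; stated basis 250.0 t — deltas are rounding alone).
Summing the batch: Σ batch = 300.4 t; LOI removed, Σ of batch·LOI: 50.44 t; as yield: glass ÷ batch → 83.21%.

Batch per 250.0 t enamel:
  colemanite: 52.72 t
  BaCO3: 32.95 t
  CaSiO3: 70.18 t
  silica sand: 72.28 t
  pearl ash: 55.31 t
  boric acid: 16.99 t
Total batch = 300.4 t; LOI loss = 50.44 t; yield = 83.21%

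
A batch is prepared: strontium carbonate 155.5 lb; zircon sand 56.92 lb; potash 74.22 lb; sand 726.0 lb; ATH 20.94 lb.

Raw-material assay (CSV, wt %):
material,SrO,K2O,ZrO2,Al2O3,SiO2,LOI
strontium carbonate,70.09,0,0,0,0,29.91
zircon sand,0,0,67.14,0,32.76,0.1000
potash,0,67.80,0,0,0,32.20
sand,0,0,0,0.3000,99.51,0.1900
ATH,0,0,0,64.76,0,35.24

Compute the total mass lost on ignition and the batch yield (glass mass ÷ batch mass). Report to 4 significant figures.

All internal work maintains full precision through the solve — mid-chain values are printed with 4-significant-figure rounding alongside each step; every reported number takes a single rounding — all derived quantities (the yield, net glass mass, the totals, the five compositions, LOI) are re-derived at full precision using the weight values on 954.4 lb of glass as quoted within the problem or the answer.
LOI of each material in turn:
  strontium carbonate: 155.5 × 0.2991 = 46.51 lb
  zircon sand: 56.92 × 0.001000 = 0.05692 lb
  potash: 74.22 × 0.3220 = 23.90 lb
  sand: 726.0 × 0.001900 = 1.379 lb
  ATH: 20.94 × 0.3524 = 7.379 lb
Total LOI = 79.22 lb
Glass = batch − LOI = 1034 − 79.22 = 954.4 lb

LOI loss = 79.22 lb; glass = 954.4 lb; yield = 92.33%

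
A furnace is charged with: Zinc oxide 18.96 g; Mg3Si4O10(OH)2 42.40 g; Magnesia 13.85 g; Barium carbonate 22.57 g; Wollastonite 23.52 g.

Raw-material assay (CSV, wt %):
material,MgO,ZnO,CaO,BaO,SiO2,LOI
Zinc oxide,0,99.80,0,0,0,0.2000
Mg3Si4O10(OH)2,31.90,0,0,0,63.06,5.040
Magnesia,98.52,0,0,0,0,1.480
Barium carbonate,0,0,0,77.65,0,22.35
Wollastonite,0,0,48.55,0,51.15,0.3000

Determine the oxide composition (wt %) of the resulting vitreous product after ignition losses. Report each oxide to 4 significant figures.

All arithmetic runs at exact precision in every operation. Working values are shown, rounded to 4 significant figures, across the worked steps. Every reported result sees exactly one rounding. The derived quantities (LOI, five oxide percentages, the totals, yield, glass mass) are carried in full precision from the weighed amounts at 113.8 g of glass as given in question or answer.
What the batch supplies per oxide:
  MgO: 42.40·0.3190 + 13.85·0.9852 = 27.17 g
  ZnO: 18.96·0.9980 = 18.92 g
  CaO: 23.52·0.4855 = 11.42 g
  BaO: 22.57·0.7765 = 17.53 g
  SiO2: 42.40·0.6306 + 23.52·0.5115 = 38.77 g
LOI: 18.96·0.002000 + 42.40·0.05040 + 13.85·0.01480 + 22.57·0.2235 + 23.52·0.003000 = 7.495 g
Glass mass = batch − LOI = 121.3 − 7.495 = 113.8 g (matching Σ of the oxides)
each oxide over glass, ×100, is wt %

Glass mass = 113.8 g (batch 121.3 − LOI 7.495).
Composition: MgO 23.87%, ZnO 16.63%, CaO 10.03%, BaO 15.40%, SiO2 34.07%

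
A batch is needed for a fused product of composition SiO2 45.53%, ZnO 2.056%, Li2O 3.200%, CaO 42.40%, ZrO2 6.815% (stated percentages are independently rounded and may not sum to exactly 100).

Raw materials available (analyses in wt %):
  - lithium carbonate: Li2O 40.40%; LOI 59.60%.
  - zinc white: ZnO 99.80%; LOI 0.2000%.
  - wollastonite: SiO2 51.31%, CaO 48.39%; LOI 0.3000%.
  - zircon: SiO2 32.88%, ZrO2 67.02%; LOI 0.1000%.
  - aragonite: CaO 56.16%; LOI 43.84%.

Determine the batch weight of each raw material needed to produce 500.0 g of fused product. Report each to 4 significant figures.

Batch per 500.0 g fused product:
  lithium carbonate: 39.60 g
  zinc white: 10.30 g
  wollastonite: 411.1 g
  zircon: 50.84 g
  aragonite: 23.27 g
Total batch = 535.1 g; LOI loss = 35.11 g; yield = 93.44%

The working math runs at exact precision through every step; in-progress results are shown, rounded to four significant figures, in the printout — a single rounding completes each reported figure. All derived quantities, which include the five compositions, net glass mass, totals, yield, LOI, are computed in full precision, as they appear in the problem or the answer, from the weighed amounts on 500.0 g of glass.
Target masses of each oxide per 500.0 g fused product:
  SiO2: 45.53% × 500.0 = 227.6 g
  ZnO: 2.056% × 500.0 = 10.28 g
  Li2O: 3.200% × 500.0 = 16.00 g
  CaO: 42.40% × 500.0 = 212.0 g
  ZrO2: 6.815% × 500.0 = 34.08 g
Balance tally, oxide-wise, using the reported weights, at the basis given (sum by sum, the targets are met exact up to rounding of places):
  SiO2: 411.1·0.5131 + 50.84·0.3288 = 227.7 g (target 227.6 g)
  ZnO: 10.30·0.9980 = 10.28 g (target 10.28 g)
  Li2O: 39.60·0.4040 = 16.00 g (target 16.00 g)
  CaO: 411.1·0.4839 + 23.27·0.5616 = 212.0 g (target 212.0 g)
  ZrO2: 50.84·0.6702 = 34.07 g (target 34.08 g)
Mass balance on the glass: total charge less LOI = 500.0 g (summing oxide targets gives 500.0 g; basis as stated: 500.0 g — deltas are rounding alone).
Batch total: Σ batch = 535.1 g; LOI removed, Σ of batch·LOI: 35.11 g; yield: glass divided by total = 93.44%.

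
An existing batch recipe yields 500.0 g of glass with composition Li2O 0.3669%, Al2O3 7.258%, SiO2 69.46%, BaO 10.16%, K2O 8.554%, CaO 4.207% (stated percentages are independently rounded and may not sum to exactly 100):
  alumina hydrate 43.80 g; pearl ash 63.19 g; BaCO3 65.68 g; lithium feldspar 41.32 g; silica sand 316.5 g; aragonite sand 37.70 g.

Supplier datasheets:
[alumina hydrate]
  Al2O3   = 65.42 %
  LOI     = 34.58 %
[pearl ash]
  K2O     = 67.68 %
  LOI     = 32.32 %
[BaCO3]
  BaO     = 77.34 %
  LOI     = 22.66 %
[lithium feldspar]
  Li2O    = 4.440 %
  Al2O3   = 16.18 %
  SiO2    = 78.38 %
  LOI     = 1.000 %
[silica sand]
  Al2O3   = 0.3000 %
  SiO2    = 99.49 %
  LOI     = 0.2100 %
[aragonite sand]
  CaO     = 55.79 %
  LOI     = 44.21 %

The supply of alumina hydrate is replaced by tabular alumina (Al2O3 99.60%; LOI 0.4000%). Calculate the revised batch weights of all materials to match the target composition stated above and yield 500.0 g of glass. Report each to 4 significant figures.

Full float precision is carried through the solve; the intermediate values are printed, with 4-significant-figure rounding, between the steps — exactly one rounding is applied to every reported result. The derived quantities, which include ignition loss, six oxide percentages, totals, glass mass, the yield, are recomputed at full float precision, as given in question or answer, starting from the weights per 500.0 g of glass.
The oxide mass targets at 500.0 g glass:
  Li2O: 0.3669% × 500.0 = 1.834 g
  Al2O3: 7.258% × 500.0 = 36.29 g
  SiO2: 69.46% × 500.0 = 347.3 g
  BaO: 10.16% × 500.0 = 50.80 g
  K2O: 8.554% × 500.0 = 42.77 g
  CaO: 4.207% × 500.0 = 21.04 g
A balance pass over the oxides, with the batch weights as given, per the basis as stated (target by target, the sums agree net of answer rounding effects):
  Li2O: 41.32·0.04440 = 1.835 g (target 1.834 g)
  Al2O3: 28.77·0.9960 + 41.32·0.1618 + 316.5·0.003000 = 36.29 g (target 36.29 g)
  SiO2: 41.32·0.7838 + 316.5·0.9949 = 347.3 g (target 347.3 g)
  BaO: 65.68·0.7734 = 50.80 g (target 50.80 g)
  K2O: 63.19·0.6768 = 42.77 g (target 42.77 g)
  CaO: 37.70·0.5579 = 21.03 g (target 21.04 g)
Glass-mass sanity pass: the batch minus its LOI: 500.0 g (targets for the oxides total 500.0 g; with the basis standing at 500.0 g — rounding explains the deltas).
Adding the batch up: Σ batch = 553.2 g; LOI loss = Σ batch·LOI = 53.17 g; the yield ratio, glass ÷ batch: 90.39%.

Revised batch per 500.0 g glass:
  tabular alumina: 28.77 g
  pearl ash: 63.19 g
  BaCO3: 65.68 g
  lithium feldspar: 41.32 g
  silica sand: 316.5 g
  aragonite sand: 37.70 g
Total batch = 553.2 g; LOI loss = 53.17 g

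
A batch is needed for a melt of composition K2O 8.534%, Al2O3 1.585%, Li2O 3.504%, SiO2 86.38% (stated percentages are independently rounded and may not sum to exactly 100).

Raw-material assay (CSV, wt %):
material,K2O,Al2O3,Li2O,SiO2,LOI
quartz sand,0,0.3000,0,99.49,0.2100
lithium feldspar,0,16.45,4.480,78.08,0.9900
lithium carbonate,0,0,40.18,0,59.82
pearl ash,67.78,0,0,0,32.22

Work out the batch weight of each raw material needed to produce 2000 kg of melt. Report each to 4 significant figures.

Intermediates are printed rounded to four significant figures; each numeric step maintains full precision through the solve — every reported number receives exactly one rounding — the derived quantities are computed at exact precision (glass mass, ignition loss, yield, four oxide percentages, totals) using the weight values at 2000 kg of glass precisely as stated by question or answer.
Per-oxide target masses for 2000 kg melt:
  K2O: 8.534% × 2000 = 170.7 kg
  Al2O3: 1.585% × 2000 = 31.70 kg
  Li2O: 3.504% × 2000 = 70.08 kg
  SiO2: 86.38% × 2000 = 1728 kg
Verifying the oxide balance applying the batch weights above, on the stated basis (target by target, the sums agree given rounding of the digits):
  K2O: 251.8·0.6778 = 170.7 kg (target 170.7 kg)
  Al2O3: 1608·0.003000 + 163.4·0.1645 = 31.70 kg (target 31.70 kg)
  Li2O: 163.4·0.04480 + 156.2·0.4018 = 70.08 kg (target 70.08 kg)
  SiO2: 1608·0.9949 + 163.4·0.7808 = 1727 kg (target 1728 kg)
The glass-mass cross-check: total charge less LOI = 2000 kg (per-oxide target masses sum to 2000 kg; stated basis 2000 kg — any gap is answer rounding).
Total batch = Σ batch = 2179 kg; the LOI term Σ batch·LOI equals 179.6 kg; glass ÷ batch gives a yield of 91.76%.

Batch per 2000 kg melt:
  quartz sand: 1608 kg
  lithium feldspar: 163.4 kg
  lithium carbonate: 156.2 kg
  pearl ash: 251.8 kg
Total batch = 2179 kg; LOI loss = 179.6 kg; yield = 91.76%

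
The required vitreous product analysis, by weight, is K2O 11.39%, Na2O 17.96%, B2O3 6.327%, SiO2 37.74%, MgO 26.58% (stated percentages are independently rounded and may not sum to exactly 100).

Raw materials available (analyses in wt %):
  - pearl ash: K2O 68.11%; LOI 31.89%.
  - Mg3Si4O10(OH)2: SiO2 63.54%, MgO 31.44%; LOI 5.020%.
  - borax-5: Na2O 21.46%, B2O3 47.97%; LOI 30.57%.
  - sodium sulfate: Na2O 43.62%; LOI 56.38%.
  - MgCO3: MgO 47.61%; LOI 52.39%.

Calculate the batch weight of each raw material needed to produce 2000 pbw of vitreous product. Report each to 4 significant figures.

Batch per 2000 pbw vitreous product:
  pearl ash: 334.5 pbw
  Mg3Si4O10(OH)2: 1188 pbw
  borax-5: 263.8 pbw
  sodium sulfate: 693.7 pbw
  MgCO3: 332.1 pbw
Total batch = 2812 pbw; LOI loss = 812.0 pbw; yield = 71.12%

Every computation carries full precision at every stage — mid-chain values are displayed rounded to four significant figures across the worked steps — exactly one rounding is applied to each reported value; derived quantities (totals, glass mass, yield, LOI, the five compositions) are recomputed from the batch weights for 2000 pbw of glass at full precision as quoted within either problem or answer.
Target oxide masses per 2000 pbw vitreous product:
  K2O: 11.39% × 2000 = 227.8 pbw
  Na2O: 17.96% × 2000 = 359.2 pbw
  B2O3: 6.327% × 2000 = 126.5 pbw
  SiO2: 37.74% × 2000 = 754.8 pbw
  MgO: 26.58% × 2000 = 531.6 pbw
A balance pass over the oxides, with the batch weights as given, under the basis named above (target by target, the sums agree inside rounding margins):
  K2O: 334.5·0.6811 = 227.8 pbw (target 227.8 pbw)
  Na2O: 263.8·0.2146 + 693.7·0.4362 = 359.2 pbw (target 359.2 pbw)
  B2O3: 263.8·0.4797 = 126.5 pbw (target 126.5 pbw)
  SiO2: 1188·0.6354 = 754.9 pbw (target 754.8 pbw)
  MgO: 1188·0.3144 + 332.1·0.4761 = 531.6 pbw (target 531.6 pbw)
Glass mass check: whole batch net of LOI = 2000 pbw (per-oxide target masses sum to 2000 pbw; with the basis standing at 2000 pbw — a pure rounding effect).
Total batch = Σ batch = 2812 pbw; the LOI term Σ batch·LOI equals 812.0 pbw; yield = glass ÷ total batch = 71.12%.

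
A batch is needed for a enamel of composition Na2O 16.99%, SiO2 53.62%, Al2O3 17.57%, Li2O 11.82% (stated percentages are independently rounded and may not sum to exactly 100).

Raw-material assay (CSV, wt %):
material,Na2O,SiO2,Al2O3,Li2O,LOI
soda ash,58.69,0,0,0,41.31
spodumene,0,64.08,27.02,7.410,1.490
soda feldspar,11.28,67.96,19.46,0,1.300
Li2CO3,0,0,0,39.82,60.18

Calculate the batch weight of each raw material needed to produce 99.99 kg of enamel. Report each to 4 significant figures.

Batch per 99.99 kg enamel:
  soda ash: 18.41 kg
  spodumene: 25.56 kg
  soda feldspar: 54.79 kg
  Li2CO3: 24.92 kg
Total batch = 123.7 kg; LOI loss = 23.70 kg; yield = 80.84%

Full precision is held all the way through; mid-chain values are shown rounded to four significant figures within the worked lines — a single rounding yields each reported result; derived quantities are recomputed at exact precision (yield, four oxide percentages, net glass mass, totals, ignition loss) from the batch weights at 99.99 kg of glass, as written in the problem or answer text.
Oxide mass targets, per 99.99 kg enamel:
  Na2O: 16.99% × 99.99 = 16.99 kg
  SiO2: 53.62% × 99.99 = 53.61 kg
  Al2O3: 17.57% × 99.99 = 17.57 kg
  Li2O: 11.82% × 99.99 = 11.82 kg
Balance tally, oxide-wise, working from each reported weight, for the quoted basis mass (sums match the target masses within answer rounding):
  Na2O: 18.41·0.5869 + 54.79·0.1128 = 16.99 kg (target 16.99 kg)
  SiO2: 25.56·0.6408 + 54.79·0.6796 = 53.61 kg (target 53.61 kg)
  Al2O3: 25.56·0.2702 + 54.79·0.1946 = 17.57 kg (target 17.57 kg)
  Li2O: 25.56·0.07410 + 24.92·0.3982 = 11.82 kg (target 11.82 kg)
Glass mass check: Σ batch − LOI loss = 99.98 kg (the Σ of target masses is 99.99 kg; the stated basis being 99.99 kg — differing by rounding only).
Batch total: Σ batch = 123.7 kg; LOI removed, Σ of batch·LOI: 23.70 kg; yield, glass over the total, = 80.84%.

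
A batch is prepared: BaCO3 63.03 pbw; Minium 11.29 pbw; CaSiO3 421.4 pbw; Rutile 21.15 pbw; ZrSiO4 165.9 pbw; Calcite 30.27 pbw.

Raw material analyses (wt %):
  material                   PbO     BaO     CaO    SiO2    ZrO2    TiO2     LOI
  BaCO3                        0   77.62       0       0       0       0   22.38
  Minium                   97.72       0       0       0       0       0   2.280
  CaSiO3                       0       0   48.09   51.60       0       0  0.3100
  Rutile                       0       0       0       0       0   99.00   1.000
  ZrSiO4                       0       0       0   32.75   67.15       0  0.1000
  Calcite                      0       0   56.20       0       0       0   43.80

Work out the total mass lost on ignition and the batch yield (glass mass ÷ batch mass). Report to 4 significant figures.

All internal work keeps full precision all the way through. Intermediates are printed with 4-significant-figure rounding within the worked lines. Each reported number sees exactly one rounding — the derived quantities (net glass mass, the six compositions, the yield, totals, LOI) are carried in full float precision starting from the weights on 683.7 pbw of glass, exactly as shown in the problem or answer text.
Loss on ignition, line by line:
  BaCO3: 63.03 × 0.2238 = 14.11 pbw
  Minium: 11.29 × 0.02280 = 0.2574 pbw
  CaSiO3: 421.4 × 0.003100 = 1.306 pbw
  Rutile: 21.15 × 0.01000 = 0.2115 pbw
  ZrSiO4: 165.9 × 0.001000 = 0.1659 pbw
  Calcite: 30.27 × 0.4380 = 13.26 pbw
Total LOI = 29.31 pbw
Glass = batch − LOI = 713.0 − 29.31 = 683.7 pbw

LOI loss = 29.31 pbw; glass = 683.7 pbw; yield = 95.89%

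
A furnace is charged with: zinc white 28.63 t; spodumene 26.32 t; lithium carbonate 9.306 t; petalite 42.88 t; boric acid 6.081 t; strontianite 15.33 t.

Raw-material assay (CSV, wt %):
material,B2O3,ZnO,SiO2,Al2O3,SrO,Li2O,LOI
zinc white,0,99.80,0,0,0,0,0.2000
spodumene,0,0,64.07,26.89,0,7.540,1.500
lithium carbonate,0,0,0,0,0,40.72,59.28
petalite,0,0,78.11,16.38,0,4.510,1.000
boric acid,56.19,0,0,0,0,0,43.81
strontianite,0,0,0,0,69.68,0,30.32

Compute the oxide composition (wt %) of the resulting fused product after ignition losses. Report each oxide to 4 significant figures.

Full float precision is maintained from start to finish — the intermediate values appear with 4-significant-digit rounding between the steps; each reported value takes a single rounding. Derived quantities are carried in full precision (the yield, totals, six oxide percentages, net glass mass, ignition loss) from the batch weights for 114.8 t of glass as they appear in the problem or answer text.
Per-oxide mass from batch:
  B2O3: 6.081·0.5619 = 3.417 t
  ZnO: 28.63·0.9980 = 28.57 t
  SiO2: 26.32·0.6407 + 42.88·0.7811 = 50.36 t
  Al2O3: 26.32·0.2689 + 42.88·0.1638 = 14.10 t
  SrO: 15.33·0.6968 = 10.68 t
  Li2O: 26.32·0.07540 + 9.306·0.4072 + 42.88·0.04510 = 7.708 t
LOI: 28.63·0.002000 + 26.32·0.01500 + 9.306·0.5928 + 42.88·0.01000 + 6.081·0.4381 + 15.33·0.3032 = 13.71 t
Net of LOI, the glass mass = 128.5 − 13.71 = 114.8 t (equal to the oxide-mass sum)
percent by weight: oxide/glass ×100

Glass mass = 114.8 t (batch 128.5 − LOI 13.71).
Composition: B2O3 2.975%, ZnO 24.88%, SiO2 43.85%, Al2O3 12.28%, SrO 9.302%, Li2O 6.712%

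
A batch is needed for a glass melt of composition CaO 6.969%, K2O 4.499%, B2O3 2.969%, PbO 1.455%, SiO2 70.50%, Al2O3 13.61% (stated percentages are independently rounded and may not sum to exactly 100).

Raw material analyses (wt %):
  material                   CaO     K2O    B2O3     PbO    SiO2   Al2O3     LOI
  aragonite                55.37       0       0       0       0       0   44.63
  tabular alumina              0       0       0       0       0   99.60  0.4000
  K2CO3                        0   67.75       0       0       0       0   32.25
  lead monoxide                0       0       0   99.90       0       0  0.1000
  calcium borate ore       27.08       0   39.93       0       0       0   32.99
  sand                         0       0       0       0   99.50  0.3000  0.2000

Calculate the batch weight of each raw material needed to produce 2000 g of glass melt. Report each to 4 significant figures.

Working values are rounded to 4 significant digits wherever printed; every computation maintains full float precision through every step — every reported number is rounded once only; all derived quantities are computed from the weighed amounts on 2000 g of glass at full precision (the six compositions, net glass mass, totals, LOI, yield), as set out in question or answer.
The oxide mass targets at 2000 g glass melt:
  CaO: 6.969% × 2000 = 139.4 g
  K2O: 4.499% × 2000 = 89.98 g
  B2O3: 2.969% × 2000 = 59.38 g
  PbO: 1.455% × 2000 = 29.10 g
  SiO2: 70.50% × 2000 = 1410 g
  Al2O3: 13.61% × 2000 = 272.2 g
Checking each oxide sum with the batch weights as given, on the stated basis (sums match the target masses modulo rounding of the values):
  CaO: 179.0·0.5537 + 148.7·0.2708 = 139.4 g (target 139.4 g)
  K2O: 132.8·0.6775 = 89.97 g (target 89.98 g)
  B2O3: 148.7·0.3993 = 59.38 g (target 59.38 g)
  PbO: 29.13·0.9990 = 29.10 g (target 29.10 g)
  SiO2: 1417·0.9950 = 1410 g (target 1410 g)
  Al2O3: 269.0·0.9960 + 1417·0.003000 = 272.2 g (target 272.2 g)
Glass-mass sanity pass: total batch − LOI = 2000 g (the targets, summed, come to 2000 g; basis as stated: 2000 g — gaps are rounding artifacts).
Whole-batch sum: Σ batch = 2176 g; the LOI term Σ batch·LOI equals 175.7 g; yield, glass over the total, = 91.92%.

Batch per 2000 g glass melt:
  aragonite: 179.0 g
  tabular alumina: 269.0 g
  K2CO3: 132.8 g
  lead monoxide: 29.13 g
  calcium borate ore: 148.7 g
  sand: 1417 g
Total batch = 2176 g; LOI loss = 175.7 g; yield = 91.92%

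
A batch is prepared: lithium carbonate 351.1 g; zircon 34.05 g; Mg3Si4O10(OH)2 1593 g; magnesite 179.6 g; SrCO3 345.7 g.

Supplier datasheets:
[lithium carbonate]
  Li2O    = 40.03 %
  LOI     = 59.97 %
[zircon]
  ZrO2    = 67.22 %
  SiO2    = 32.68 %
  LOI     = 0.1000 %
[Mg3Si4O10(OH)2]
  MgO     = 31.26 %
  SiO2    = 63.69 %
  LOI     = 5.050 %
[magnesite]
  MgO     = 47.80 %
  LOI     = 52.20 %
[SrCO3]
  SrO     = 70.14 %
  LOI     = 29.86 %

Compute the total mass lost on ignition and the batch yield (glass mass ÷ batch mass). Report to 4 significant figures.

LOI loss = 488.0 g; glass = 2015 g; yield = 80.51%

Working values are rounded to 4 significant figures wherever printed; each numeric step maintains full float precision throughout. Each reported figure is rounded once only. Derived quantities, which include the totals, five oxide percentages, yield, ignition loss, net glass mass, are carried at full float precision, exactly as shown in question or answer, starting from the weights on 2015 g of glass.
Ignition loss by material:
  lithium carbonate: 351.1 × 0.5997 = 210.6 g
  zircon: 34.05 × 0.001000 = 0.03405 g
  Mg3Si4O10(OH)2: 1593 × 0.05050 = 80.45 g
  magnesite: 179.6 × 0.5220 = 93.75 g
  SrCO3: 345.7 × 0.2986 = 103.2 g
Total LOI = 488.0 g
Glass = batch − LOI = 2503 − 488.0 = 2015 g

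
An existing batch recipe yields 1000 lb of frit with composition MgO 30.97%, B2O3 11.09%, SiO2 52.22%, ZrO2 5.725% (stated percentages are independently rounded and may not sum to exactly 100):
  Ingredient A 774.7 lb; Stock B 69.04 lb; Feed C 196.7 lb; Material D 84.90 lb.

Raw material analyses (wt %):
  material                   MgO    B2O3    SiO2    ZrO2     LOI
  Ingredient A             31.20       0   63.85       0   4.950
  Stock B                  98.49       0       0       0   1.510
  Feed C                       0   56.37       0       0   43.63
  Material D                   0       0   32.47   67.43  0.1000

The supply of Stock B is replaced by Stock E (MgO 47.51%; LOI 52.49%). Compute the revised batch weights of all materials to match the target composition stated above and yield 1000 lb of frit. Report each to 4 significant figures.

Revised batch per 1000 lb frit:
  Ingredient A: 774.7 lb
  Stock E: 143.1 lb
  Feed C: 196.7 lb
  Material D: 84.90 lb
Total batch = 1199 lb; LOI loss = 199.4 lb

The intermediate values appear, rounded to 4 significant figures, between the steps; all arithmetic maintains exact precision end to end; exactly one rounding is applied to each reported value; the derived quantities are carried from the batch weights on 1000 lb of glass at exact precision (yield, net glass mass, LOI, four oxide percentages, totals) as given in the question or the answer.
Per-oxide target masses for 1000 lb frit:
  MgO: 30.97% × 1000 = 309.7 lb
  B2O3: 11.09% × 1000 = 110.9 lb
  SiO2: 52.22% × 1000 = 522.2 lb
  ZrO2: 5.725% × 1000 = 57.25 lb
Oxide-by-oxide audit working from each reported weight, against the basis in use (sums match the target masses given rounding of the digits):
  MgO: 774.7·0.3120 + 143.1·0.4751 = 309.7 lb (target 309.7 lb)
  B2O3: 196.7·0.5637 = 110.9 lb (target 110.9 lb)
  SiO2: 774.7·0.6385 + 84.90·0.3247 = 522.2 lb (target 522.2 lb)
  ZrO2: 84.90·0.6743 = 57.25 lb (target 57.25 lb)
Auditing the glass mass value: whole batch net of LOI = 1000 lb (per-oxide target masses sum to 1000 lb; basis as stated: 1000 lb — deltas are rounding alone).
Summing the batch: Σ batch = 1199 lb; LOI loss = Σ batch·LOI = 199.4 lb; glass ÷ batch gives a yield of 83.38%.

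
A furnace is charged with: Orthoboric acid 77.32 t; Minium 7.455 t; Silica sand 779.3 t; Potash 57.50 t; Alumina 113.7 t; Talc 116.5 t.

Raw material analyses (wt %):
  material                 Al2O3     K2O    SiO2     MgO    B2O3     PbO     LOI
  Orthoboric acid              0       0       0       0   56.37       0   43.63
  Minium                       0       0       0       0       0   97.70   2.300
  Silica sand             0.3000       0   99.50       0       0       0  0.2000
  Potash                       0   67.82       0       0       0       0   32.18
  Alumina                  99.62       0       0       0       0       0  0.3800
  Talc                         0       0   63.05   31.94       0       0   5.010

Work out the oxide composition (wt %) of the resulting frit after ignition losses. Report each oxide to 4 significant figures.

Glass mass = 1092 t (batch 1152 − LOI 60.24).
Composition: Al2O3 10.59%, K2O 3.573%, SiO2 77.77%, MgO 3.409%, B2O3 3.993%, PbO 0.6673%

All internal work maintains full precision through the solve — mid-chain values are displayed (rounded to four significant figures) alongside each step — every reported number takes just one rounding. The derived quantities (LOI, the six compositions, glass mass, totals, the yield) are computed at exact precision using the weight values per 1092 t of glass, exactly as printed in question or answer.
What the batch supplies per oxide:
  Al2O3: 779.3·0.003000 + 113.7·0.9962 = 115.6 t
  K2O: 57.50·0.6782 = 39.00 t
  SiO2: 779.3·0.9950 + 116.5·0.6305 = 848.9 t
  MgO: 116.5·0.3194 = 37.21 t
  B2O3: 77.32·0.5637 = 43.59 t
  PbO: 7.455·0.9770 = 7.284 t
LOI: 77.32·0.4363 + 7.455·0.02300 + 779.3·0.002000 + 57.50·0.3218 + 113.7·0.003800 + 116.5·0.05010 = 60.24 t
The glass mass, total less LOI, = 1152 − 60.24 = 1092 t (the oxide masses sum to this)
each oxide over glass, ×100, is wt %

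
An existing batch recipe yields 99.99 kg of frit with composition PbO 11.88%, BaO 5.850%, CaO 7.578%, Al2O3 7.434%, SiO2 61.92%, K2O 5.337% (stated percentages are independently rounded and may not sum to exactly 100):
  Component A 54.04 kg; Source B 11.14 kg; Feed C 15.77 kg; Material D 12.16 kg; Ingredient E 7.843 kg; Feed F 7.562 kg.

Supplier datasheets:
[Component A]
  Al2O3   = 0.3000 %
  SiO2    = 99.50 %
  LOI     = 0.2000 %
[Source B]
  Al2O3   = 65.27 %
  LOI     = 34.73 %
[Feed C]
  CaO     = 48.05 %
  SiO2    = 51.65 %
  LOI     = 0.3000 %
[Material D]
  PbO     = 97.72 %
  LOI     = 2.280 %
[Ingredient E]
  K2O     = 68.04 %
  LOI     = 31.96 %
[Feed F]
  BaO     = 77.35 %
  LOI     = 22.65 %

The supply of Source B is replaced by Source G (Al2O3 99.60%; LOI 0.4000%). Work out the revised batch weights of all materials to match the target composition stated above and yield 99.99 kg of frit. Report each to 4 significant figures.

Every computation carries exact precision at all times — the intermediate values appear (rounded to 4 significant digits) as written; each reported value is rounded a single time. The derived quantities, which include totals, the yield, six oxide percentages, net glass mass, LOI, are computed in full precision, as quoted within the problem or answer text, from the weighed amounts for 99.99 kg of glass.
The oxide mass targets at 99.99 kg frit:
  PbO: 11.88% × 99.99 = 11.88 kg
  BaO: 5.850% × 99.99 = 5.849 kg
  CaO: 7.578% × 99.99 = 7.577 kg
  Al2O3: 7.434% × 99.99 = 7.433 kg
  SiO2: 61.92% × 99.99 = 61.91 kg
  K2O: 5.337% × 99.99 = 5.336 kg
Verifying the oxide balance with the batch weights as given, on the stated basis (every target is met by its sum net of answer rounding effects):
  PbO: 12.16·0.9772 = 11.88 kg (target 11.88 kg)
  BaO: 7.562·0.7735 = 5.849 kg (target 5.849 kg)
  CaO: 15.77·0.4805 = 7.577 kg (target 7.577 kg)
  Al2O3: 54.04·0.003000 + 7.300·0.9960 = 7.433 kg (target 7.433 kg)
  SiO2: 54.04·0.9950 + 15.77·0.5165 = 61.92 kg (target 61.91 kg)
  K2O: 7.843·0.6804 = 5.336 kg (target 5.336 kg)
Auditing the glass mass value: total charge less LOI = 99.99 kg (the Σ of target masses is 99.99 kg; with the basis standing at 99.99 kg — any gap is answer rounding).
Total batch = Σ batch = 104.7 kg; LOI removed, Σ of batch·LOI: 4.681 kg; yield: glass divided by total = 95.53%.

Revised batch per 99.99 kg frit:
  Component A: 54.04 kg
  Source G: 7.300 kg
  Feed C: 15.77 kg
  Material D: 12.16 kg
  Ingredient E: 7.843 kg
  Feed F: 7.562 kg
Total batch = 104.7 kg; LOI loss = 4.681 kg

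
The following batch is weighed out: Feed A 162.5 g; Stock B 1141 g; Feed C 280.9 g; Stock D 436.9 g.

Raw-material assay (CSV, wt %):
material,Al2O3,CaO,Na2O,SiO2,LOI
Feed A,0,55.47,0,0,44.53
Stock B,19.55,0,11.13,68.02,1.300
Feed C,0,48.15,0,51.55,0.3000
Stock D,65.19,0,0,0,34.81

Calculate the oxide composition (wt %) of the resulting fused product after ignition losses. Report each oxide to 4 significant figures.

Values along the way are displayed rounded off to 4 significant figures within the worked lines; all internal work keeps full precision through the solve; each reported value is rounded just once; all derived quantities are recomputed in full precision (ignition loss, four oxide percentages, yield, totals, glass mass) starting from the weights per 1781 g of glass, as set out in the problem or answer text.
Per-oxide mass from batch:
  Al2O3: 1141·0.1955 + 436.9·0.6519 = 507.9 g
  CaO: 162.5·0.5547 + 280.9·0.4815 = 225.4 g
  Na2O: 1141·0.1113 = 127.0 g
  SiO2: 1141·0.6802 + 280.9·0.5155 = 920.9 g
LOI: 162.5·0.4453 + 1141·0.01300 + 280.9·0.003000 + 436.9·0.3481 = 240.1 g
Net of LOI, the glass mass = 2021 − 240.1 = 1781 g (matching Σ of the oxides)
wt % = 100 × oxide mass / glass mass

Glass mass = 1781 g (batch 2021 − LOI 240.1).
Composition: Al2O3 28.51%, CaO 12.65%, Na2O 7.130%, SiO2 51.70%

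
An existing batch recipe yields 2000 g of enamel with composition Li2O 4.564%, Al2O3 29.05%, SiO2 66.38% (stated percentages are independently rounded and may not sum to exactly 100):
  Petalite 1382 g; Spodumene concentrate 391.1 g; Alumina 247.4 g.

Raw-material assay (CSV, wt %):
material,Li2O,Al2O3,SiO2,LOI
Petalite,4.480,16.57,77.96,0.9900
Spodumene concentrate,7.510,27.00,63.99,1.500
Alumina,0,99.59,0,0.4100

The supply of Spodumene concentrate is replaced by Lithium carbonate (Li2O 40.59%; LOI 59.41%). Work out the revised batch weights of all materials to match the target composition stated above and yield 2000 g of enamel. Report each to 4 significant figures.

Revised batch per 2000 g enamel:
  Petalite: 1703 g
  Lithium carbonate: 36.93 g
  Alumina: 300.1 g
Total batch = 2040 g; LOI loss = 40.03 g

Mid-chain values are printed, rounded to four significant figures, within the worked lines — full float precision is kept in all steps. Each reported result includes exactly one rounding — all derived quantities, which include the three compositions, glass mass, ignition loss, the totals, yield, are carried at exact precision, as given in the question or the answer, from the batch weights per 2000 g of glass.
Oxide mass targets, per 2000 g enamel:
  Li2O: 4.564% × 2000 = 91.28 g
  Al2O3: 29.05% × 2000 = 581.0 g
  SiO2: 66.38% × 2000 = 1328 g
Balance tally, oxide-wise, using the reported weights, under the basis named above (delivered sums recover each target modulo rounding of the values):
  Li2O: 1703·0.04480 + 36.93·0.4059 = 91.28 g (target 91.28 g)
  Al2O3: 1703·0.1657 + 300.1·0.9959 = 581.1 g (target 581.0 g)
  SiO2: 1703·0.7796 = 1328 g (target 1328 g)
Consistency of the glass mass: whole batch net of LOI = 2000 g (summing oxide targets gives 2000 g; versus the stated basis of 2000 g — any gap is answer rounding).
Summing the batch: Σ batch = 2040 g; ignition loss, Σ(batch × LOI) = 40.03 g; yield = glass ÷ total batch = 98.04%.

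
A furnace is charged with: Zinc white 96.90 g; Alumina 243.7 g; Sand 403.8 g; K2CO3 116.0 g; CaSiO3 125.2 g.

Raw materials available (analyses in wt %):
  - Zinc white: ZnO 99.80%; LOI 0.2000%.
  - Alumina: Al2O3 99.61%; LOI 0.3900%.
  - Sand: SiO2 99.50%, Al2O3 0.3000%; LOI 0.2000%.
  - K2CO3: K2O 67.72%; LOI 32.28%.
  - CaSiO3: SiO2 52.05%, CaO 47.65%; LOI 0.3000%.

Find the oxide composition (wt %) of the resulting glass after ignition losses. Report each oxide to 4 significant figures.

Glass mass = 945.8 g (batch 985.6 − LOI 39.77).
Composition: ZnO 10.22%, SiO2 49.37%, Al2O3 25.79%, CaO 6.307%, K2O 8.305%

Every computation carries full precision at each step; working values are shown rounded off to 4 significant figures on the page. Each reported figure includes exactly one rounding — derived quantities, including the five compositions, the totals, LOI, net glass mass, yield, are re-derived using the weight values for 945.8 g of glass in full float precision, as written in the question or the answer.
Oxide-by-oxide delivered mass:
  ZnO: 96.90·0.9980 = 96.71 g
  SiO2: 403.8·0.9950 + 125.2·0.5205 = 466.9 g
  Al2O3: 243.7·0.9961 + 403.8·0.003000 = 244.0 g
  CaO: 125.2·0.4765 = 59.66 g
  K2O: 116.0·0.6772 = 78.56 g
LOI: 96.90·0.002000 + 243.7·0.003900 + 403.8·0.002000 + 116.0·0.3228 + 125.2·0.003000 = 39.77 g
Resulting glass, batch − LOI: 985.6 − 39.77 = 945.8 g (equal to the oxide-mass sum)
wt %: oxide over glass, times 100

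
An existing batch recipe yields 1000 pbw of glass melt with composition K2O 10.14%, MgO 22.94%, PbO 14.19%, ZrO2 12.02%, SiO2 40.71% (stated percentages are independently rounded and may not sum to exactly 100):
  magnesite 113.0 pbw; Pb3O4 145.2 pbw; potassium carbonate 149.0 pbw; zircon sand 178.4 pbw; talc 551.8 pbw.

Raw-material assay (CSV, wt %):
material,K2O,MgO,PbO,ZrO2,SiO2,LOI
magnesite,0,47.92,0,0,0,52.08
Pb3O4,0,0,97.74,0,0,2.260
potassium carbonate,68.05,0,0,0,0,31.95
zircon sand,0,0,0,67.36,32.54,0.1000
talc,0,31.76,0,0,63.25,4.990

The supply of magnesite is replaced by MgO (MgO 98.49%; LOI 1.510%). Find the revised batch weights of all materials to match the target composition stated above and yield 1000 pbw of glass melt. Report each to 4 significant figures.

Working values are printed, rounded to four significant digits, when written out; every computation carries full precision through every step — every reported result carries a single rounding. The derived quantities are rebuilt in full float precision (net glass mass, the five compositions, the yield, totals, ignition loss) starting from the weights per 1000 pbw of glass precisely as stated by question or answer.
The oxide mass targets at 1000 pbw glass melt:
  K2O: 10.14% × 1000 = 101.4 pbw
  MgO: 22.94% × 1000 = 229.4 pbw
  PbO: 14.19% × 1000 = 141.9 pbw
  ZrO2: 12.02% × 1000 = 120.2 pbw
  SiO2: 40.71% × 1000 = 407.1 pbw
Verifying the oxide balance with the batch weights as given, versus the basis set out (each sum matches its target mass inside rounding margins):
  K2O: 149.0·0.6805 = 101.4 pbw (target 101.4 pbw)
  MgO: 54.97·0.9849 + 551.8·0.3176 = 229.4 pbw (target 229.4 pbw)
  PbO: 145.2·0.9774 = 141.9 pbw (target 141.9 pbw)
  ZrO2: 178.4·0.6736 = 120.2 pbw (target 120.2 pbw)
  SiO2: 178.4·0.3254 + 551.8·0.6325 = 407.1 pbw (target 407.1 pbw)
Mass balance on the glass: total charge less LOI = 999.9 pbw (per-oxide target masses sum to 1000 pbw; stated basis 1000 pbw — gaps are rounding artifacts).
Batch grand total — Σ batch = 1079 pbw; ignition loss, Σ(batch × LOI) = 79.43 pbw; yield: glass divided by total = 92.64%.

Revised batch per 1000 pbw glass melt:
  MgO: 54.97 pbw
  Pb3O4: 145.2 pbw
  potassium carbonate: 149.0 pbw
  zircon sand: 178.4 pbw
  talc: 551.8 pbw
Total batch = 1079 pbw; LOI loss = 79.43 pbw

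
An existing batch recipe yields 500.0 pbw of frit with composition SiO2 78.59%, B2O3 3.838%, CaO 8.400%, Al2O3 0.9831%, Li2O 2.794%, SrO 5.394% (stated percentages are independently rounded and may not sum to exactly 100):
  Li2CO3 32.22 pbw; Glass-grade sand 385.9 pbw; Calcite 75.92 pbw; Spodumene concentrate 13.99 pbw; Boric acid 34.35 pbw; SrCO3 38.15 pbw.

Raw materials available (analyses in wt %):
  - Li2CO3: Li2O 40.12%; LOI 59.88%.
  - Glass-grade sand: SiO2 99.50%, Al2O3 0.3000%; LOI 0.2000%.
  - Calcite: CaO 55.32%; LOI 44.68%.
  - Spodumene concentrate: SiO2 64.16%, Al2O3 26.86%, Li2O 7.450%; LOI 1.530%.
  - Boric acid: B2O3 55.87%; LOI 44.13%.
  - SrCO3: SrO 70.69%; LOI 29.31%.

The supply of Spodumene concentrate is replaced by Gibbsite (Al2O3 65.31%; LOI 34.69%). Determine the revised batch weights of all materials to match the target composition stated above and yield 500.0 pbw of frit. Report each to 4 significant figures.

All arithmetic maintains exact precision in all steps. Values along the way are printed, rounded to four significant digits, across the worked steps; each reported number takes exactly one rounding; all derived quantities are recomputed at full float precision (yield, net glass mass, ignition loss, totals, the six compositions) starting from the weights on 500.0 pbw of glass, precisely as stated by either problem or answer.
Target masses of each oxide per 500.0 pbw frit:
  SiO2: 78.59% × 500.0 = 393.0 pbw
  B2O3: 3.838% × 500.0 = 19.19 pbw
  CaO: 8.400% × 500.0 = 42.00 pbw
  Al2O3: 0.9831% × 500.0 = 4.916 pbw
  Li2O: 2.794% × 500.0 = 13.97 pbw
  SrO: 5.394% × 500.0 = 26.97 pbw
Verifying the oxide balance on the weights just shown, at the basis given (every target is met by its sum net of answer rounding effects):
  SiO2: 394.9·0.9950 = 392.9 pbw (target 393.0 pbw)
  B2O3: 34.35·0.5587 = 19.19 pbw (target 19.19 pbw)
  CaO: 75.92·0.5532 = 42.00 pbw (target 42.00 pbw)
  Al2O3: 394.9·0.003000 + 5.712·0.6531 = 4.915 pbw (target 4.916 pbw)
  Li2O: 34.82·0.4012 = 13.97 pbw (target 13.97 pbw)
  SrO: 38.15·0.7069 = 26.97 pbw (target 26.97 pbw)
Glass-mass sanity pass: batch total minus LOI = 500.0 pbw (oxide target masses add up to 500.0 pbw; against the stated basis, 500.0 pbw — gaps are rounding artifacts).
Batch grand total — Σ batch = 583.9 pbw; LOI loss = Σ batch·LOI = 83.88 pbw; yield = glass ÷ total batch = 85.63%.

Revised batch per 500.0 pbw frit:
  Li2CO3: 34.82 pbw
  Glass-grade sand: 394.9 pbw
  Calcite: 75.92 pbw
  Gibbsite: 5.712 pbw
  Boric acid: 34.35 pbw
  SrCO3: 38.15 pbw
Total batch = 583.9 pbw; LOI loss = 83.88 pbw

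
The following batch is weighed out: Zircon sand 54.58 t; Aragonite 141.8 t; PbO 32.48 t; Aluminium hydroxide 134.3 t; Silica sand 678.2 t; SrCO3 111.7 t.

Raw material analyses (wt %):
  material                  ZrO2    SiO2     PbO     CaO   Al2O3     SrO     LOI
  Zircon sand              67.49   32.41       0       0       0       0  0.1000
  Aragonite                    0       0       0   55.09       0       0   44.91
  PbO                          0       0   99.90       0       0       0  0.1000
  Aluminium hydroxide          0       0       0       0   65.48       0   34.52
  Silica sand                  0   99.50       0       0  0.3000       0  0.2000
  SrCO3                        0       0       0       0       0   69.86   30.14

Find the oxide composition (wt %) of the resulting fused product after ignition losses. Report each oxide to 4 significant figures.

In-progress results are printed, rounded to four significant figures, within the worked lines — every computation carries full float precision at every stage; every reported number is rounded only once. The derived quantities are rebuilt at full precision (the six compositions, totals, the yield, ignition loss, net glass mass) from the weighed amounts for 1008 t of glass, as written in the question or the answer.
Per-oxide mass from batch:
  ZrO2: 54.58·0.6749 = 36.84 t
  SiO2: 54.58·0.3241 + 678.2·0.9950 = 692.5 t
  PbO: 32.48·0.9990 = 32.45 t
  CaO: 141.8·0.5509 = 78.12 t
  Al2O3: 134.3·0.6548 + 678.2·0.003000 = 89.97 t
  SrO: 111.7·0.6986 = 78.03 t
LOI: 54.58·0.001000 + 141.8·0.4491 + 32.48·0.001000 + 134.3·0.3452 + 678.2·0.002000 + 111.7·0.3014 = 145.2 t
Glass = total batch minus LOI = 1153 − 145.2 = 1008 t (consistent with Σ oxide mass)
wt % = oxide mass / glass mass × 100

Glass mass = 1008 t (batch 1153 − LOI 145.2).
Composition: ZrO2 3.655%, SiO2 68.71%, PbO 3.219%, CaO 7.750%, Al2O3 8.927%, SrO 7.742%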